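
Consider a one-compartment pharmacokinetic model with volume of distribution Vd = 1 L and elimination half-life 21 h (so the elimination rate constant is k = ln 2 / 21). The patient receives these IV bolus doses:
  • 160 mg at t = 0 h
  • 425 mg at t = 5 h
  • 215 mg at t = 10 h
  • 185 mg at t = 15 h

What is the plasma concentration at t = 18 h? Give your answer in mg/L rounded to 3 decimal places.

k = ln 2 / 21 = 0.03301 per h
Dose 1 (160 mg at t=0 h): 160·exp(−0.03301·18) = 88.327 mg/L
Dose 2 (425 mg at t=5 h): 425·exp(−0.03301·13) = 276.718 mg/L
Dose 3 (215 mg at t=10 h): 215·exp(−0.03301·8) = 165.105 mg/L
Dose 4 (185 mg at t=15 h): 185·exp(−0.03301·3) = 167.559 mg/L
C(18) = 88.327 + 276.718 + 165.105 + 167.559 = 697.709 mg/L

697.709 mg/L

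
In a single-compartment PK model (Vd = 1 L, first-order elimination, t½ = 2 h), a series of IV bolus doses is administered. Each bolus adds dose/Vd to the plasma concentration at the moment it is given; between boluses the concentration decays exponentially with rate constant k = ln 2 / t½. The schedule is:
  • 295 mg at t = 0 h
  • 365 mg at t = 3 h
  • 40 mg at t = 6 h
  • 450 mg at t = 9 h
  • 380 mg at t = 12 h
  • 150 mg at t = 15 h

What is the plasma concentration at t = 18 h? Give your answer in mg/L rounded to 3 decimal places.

123.638 mg/L

k = ln 2 / 2 = 0.34657 per h
Dose 1 (295 mg at t=0 h): 295·exp(−0.34657·18) = 0.576 mg/L
Dose 2 (365 mg at t=3 h): 365·exp(−0.34657·15) = 2.016 mg/L
Dose 3 (40 mg at t=6 h): 40·exp(−0.34657·12) = 0.625 mg/L
Dose 4 (450 mg at t=9 h): 450·exp(−0.34657·9) = 19.887 mg/L
Dose 5 (380 mg at t=12 h): 380·exp(−0.34657·6) = 47.500 mg/L
Dose 6 (150 mg at t=15 h): 150·exp(−0.34657·3) = 53.033 mg/L
C(18) = 0.576 + 2.016 + 0.625 + 19.887 + 47.500 + 53.033 = 123.638 mg/L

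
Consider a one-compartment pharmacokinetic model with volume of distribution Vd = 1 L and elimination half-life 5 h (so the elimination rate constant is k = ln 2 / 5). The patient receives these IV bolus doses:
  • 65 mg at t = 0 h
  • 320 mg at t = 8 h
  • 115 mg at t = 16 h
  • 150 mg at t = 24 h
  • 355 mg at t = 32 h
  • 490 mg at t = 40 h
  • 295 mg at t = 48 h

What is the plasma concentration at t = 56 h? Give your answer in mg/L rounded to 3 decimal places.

k = ln 2 / 5 = 0.13863 per h
Dose 1 (65 mg at t=0 h): 65·exp(−0.13863·56) = 0.028 mg/L
Dose 2 (320 mg at t=8 h): 320·exp(−0.13863·48) = 0.412 mg/L
Dose 3 (115 mg at t=16 h): 115·exp(−0.13863·40) = 0.449 mg/L
Dose 4 (150 mg at t=24 h): 150·exp(−0.13863·32) = 1.776 mg/L
Dose 5 (355 mg at t=32 h): 355·exp(−0.13863·24) = 12.743 mg/L
Dose 6 (490 mg at t=40 h): 490·exp(−0.13863·16) = 53.321 mg/L
Dose 7 (295 mg at t=48 h): 295·exp(−0.13863·8) = 97.314 mg/L
C(56) = 0.028 + 0.412 + 0.449 + 1.776 + 12.743 + 53.321 + 97.314 = 166.044 mg/L

166.044 mg/L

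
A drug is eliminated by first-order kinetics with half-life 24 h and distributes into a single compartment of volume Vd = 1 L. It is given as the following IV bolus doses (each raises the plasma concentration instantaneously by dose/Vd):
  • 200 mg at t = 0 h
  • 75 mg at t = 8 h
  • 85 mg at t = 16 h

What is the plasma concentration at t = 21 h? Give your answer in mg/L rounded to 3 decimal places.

k = ln 2 / 24 = 0.02888 per h
Dose 1 (200 mg at t=0 h): 200·exp(−0.02888·21) = 109.051 mg/L
Dose 2 (75 mg at t=8 h): 75·exp(−0.02888·13) = 51.523 mg/L
Dose 3 (85 mg at t=16 h): 85·exp(−0.02888·5) = 73.571 mg/L
C(21) = 109.051 + 51.523 + 73.571 = 234.145 mg/L

234.145 mg/L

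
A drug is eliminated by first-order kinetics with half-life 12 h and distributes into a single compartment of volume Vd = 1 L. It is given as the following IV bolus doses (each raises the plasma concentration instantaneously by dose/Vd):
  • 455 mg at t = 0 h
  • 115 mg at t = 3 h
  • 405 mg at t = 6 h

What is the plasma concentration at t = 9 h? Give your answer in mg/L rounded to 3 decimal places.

k = ln 2 / 12 = 0.05776 per h
Dose 1 (455 mg at t=0 h): 455·exp(−0.05776·9) = 270.545 mg/L
Dose 2 (115 mg at t=3 h): 115·exp(−0.05776·6) = 81.317 mg/L
Dose 3 (405 mg at t=6 h): 405·exp(−0.05776·3) = 340.563 mg/L
C(9) = 270.545 + 81.317 + 340.563 = 692.425 mg/L

692.425 mg/L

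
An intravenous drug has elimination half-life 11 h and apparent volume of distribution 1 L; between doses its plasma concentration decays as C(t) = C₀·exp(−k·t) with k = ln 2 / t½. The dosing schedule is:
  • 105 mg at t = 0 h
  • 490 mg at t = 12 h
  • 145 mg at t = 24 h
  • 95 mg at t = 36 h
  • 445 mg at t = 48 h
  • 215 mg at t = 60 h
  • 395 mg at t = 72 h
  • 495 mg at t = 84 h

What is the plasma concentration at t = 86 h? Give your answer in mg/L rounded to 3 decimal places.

694.309 mg/L

k = ln 2 / 11 = 0.06301 per h
Dose 1 (105 mg at t=0 h): 105·exp(−0.06301·86) = 0.465 mg/L
Dose 2 (490 mg at t=12 h): 490·exp(−0.06301·74) = 4.625 mg/L
Dose 3 (145 mg at t=24 h): 145·exp(−0.06301·62) = 2.915 mg/L
Dose 4 (95 mg at t=36 h): 95·exp(−0.06301·50) = 4.068 mg/L
Dose 5 (445 mg at t=48 h): 445·exp(−0.06301·38) = 40.592 mg/L
Dose 6 (215 mg at t=60 h): 215·exp(−0.06301·26) = 41.775 mg/L
Dose 7 (395 mg at t=72 h): 395·exp(−0.06301·14) = 163.481 mg/L
Dose 8 (495 mg at t=84 h): 495·exp(−0.06301·2) = 436.388 mg/L
C(86) = 0.465 + 4.625 + 2.915 + 4.068 + 40.592 + 41.775 + 163.481 + 436.388 = 694.309 mg/L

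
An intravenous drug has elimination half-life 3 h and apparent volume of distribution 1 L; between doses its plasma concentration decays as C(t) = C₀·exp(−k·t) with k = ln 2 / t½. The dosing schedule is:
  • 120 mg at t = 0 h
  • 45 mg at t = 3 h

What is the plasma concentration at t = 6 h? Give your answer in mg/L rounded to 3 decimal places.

k = ln 2 / 3 = 0.23105 per h
Dose 1 (120 mg at t=0 h): 120·exp(−0.23105·6) = 30.000 mg/L
Dose 2 (45 mg at t=3 h): 45·exp(−0.23105·3) = 22.500 mg/L
C(6) = 30.000 + 22.500 = 52.500 mg/L

52.500 mg/L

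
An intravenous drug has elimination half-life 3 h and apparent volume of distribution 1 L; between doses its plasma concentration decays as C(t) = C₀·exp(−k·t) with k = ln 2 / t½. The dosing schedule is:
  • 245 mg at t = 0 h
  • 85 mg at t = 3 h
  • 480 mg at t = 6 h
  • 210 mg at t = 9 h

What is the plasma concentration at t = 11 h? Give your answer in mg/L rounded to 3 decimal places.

316.161 mg/L

k = ln 2 / 3 = 0.23105 per h
Dose 1 (245 mg at t=0 h): 245·exp(−0.23105·11) = 19.293 mg/L
Dose 2 (85 mg at t=3 h): 85·exp(−0.23105·8) = 13.387 mg/L
Dose 3 (480 mg at t=6 h): 480·exp(−0.23105·5) = 151.191 mg/L
Dose 4 (210 mg at t=9 h): 210·exp(−0.23105·2) = 132.292 mg/L
C(11) = 19.293 + 13.387 + 151.191 + 132.292 = 316.161 mg/L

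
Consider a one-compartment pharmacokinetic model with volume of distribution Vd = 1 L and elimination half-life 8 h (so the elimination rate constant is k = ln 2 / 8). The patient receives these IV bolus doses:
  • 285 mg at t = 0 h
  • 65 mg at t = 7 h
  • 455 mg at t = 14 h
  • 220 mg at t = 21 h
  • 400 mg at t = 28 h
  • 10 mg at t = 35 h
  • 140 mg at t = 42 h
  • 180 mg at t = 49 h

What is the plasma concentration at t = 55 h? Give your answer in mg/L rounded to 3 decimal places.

220.786 mg/L

k = ln 2 / 8 = 0.08664 per h
Dose 1 (285 mg at t=0 h): 285·exp(−0.08664·55) = 2.428 mg/L
Dose 2 (65 mg at t=7 h): 65·exp(−0.08664·48) = 1.016 mg/L
Dose 3 (455 mg at t=14 h): 455·exp(−0.08664·41) = 13.039 mg/L
Dose 4 (220 mg at t=21 h): 220·exp(−0.08664·34) = 11.562 mg/L
Dose 5 (400 mg at t=28 h): 400·exp(−0.08664·27) = 38.555 mg/L
Dose 6 (10 mg at t=35 h): 10·exp(−0.08664·20) = 1.768 mg/L
Dose 7 (140 mg at t=42 h): 140·exp(−0.08664·13) = 45.389 mg/L
Dose 8 (180 mg at t=49 h): 180·exp(−0.08664·6) = 107.029 mg/L
C(55) = 2.428 + 1.016 + 13.039 + 11.562 + 38.555 + 1.768 + 45.389 + 107.029 = 220.786 mg/L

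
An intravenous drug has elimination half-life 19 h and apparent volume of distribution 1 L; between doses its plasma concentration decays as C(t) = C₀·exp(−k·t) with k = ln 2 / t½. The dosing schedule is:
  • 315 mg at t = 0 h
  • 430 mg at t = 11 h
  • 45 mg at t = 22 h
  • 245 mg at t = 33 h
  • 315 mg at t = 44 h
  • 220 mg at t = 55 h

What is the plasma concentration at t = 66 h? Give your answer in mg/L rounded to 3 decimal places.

457.170 mg/L

k = ln 2 / 19 = 0.03648 per h
Dose 1 (315 mg at t=0 h): 315·exp(−0.03648·66) = 28.355 mg/L
Dose 2 (430 mg at t=11 h): 430·exp(−0.03648·55) = 57.818 mg/L
Dose 3 (45 mg at t=22 h): 45·exp(−0.03648·44) = 9.038 mg/L
Dose 4 (245 mg at t=33 h): 245·exp(−0.03648·33) = 73.506 mg/L
Dose 5 (315 mg at t=44 h): 315·exp(−0.03648·22) = 141.172 mg/L
Dose 6 (220 mg at t=55 h): 220·exp(−0.03648·11) = 147.279 mg/L
C(66) = 28.355 + 57.818 + 9.038 + 73.506 + 141.172 + 147.279 = 457.170 mg/L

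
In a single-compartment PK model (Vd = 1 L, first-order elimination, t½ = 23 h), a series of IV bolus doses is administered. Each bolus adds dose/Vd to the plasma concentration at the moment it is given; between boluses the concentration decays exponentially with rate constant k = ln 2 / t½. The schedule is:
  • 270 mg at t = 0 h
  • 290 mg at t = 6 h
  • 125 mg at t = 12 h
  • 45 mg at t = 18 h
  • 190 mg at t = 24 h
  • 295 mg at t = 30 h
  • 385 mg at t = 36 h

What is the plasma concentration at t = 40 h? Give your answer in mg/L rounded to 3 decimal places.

k = ln 2 / 23 = 0.03014 per h
Dose 1 (270 mg at t=0 h): 270·exp(−0.03014·40) = 80.879 mg/L
Dose 2 (290 mg at t=6 h): 290·exp(−0.03014·34) = 104.087 mg/L
Dose 3 (125 mg at t=12 h): 125·exp(−0.03014·28) = 53.757 mg/L
Dose 4 (45 mg at t=18 h): 45·exp(−0.03014·22) = 23.188 mg/L
Dose 5 (190 mg at t=24 h): 190·exp(−0.03014·16) = 117.312 mg/L
Dose 6 (295 mg at t=30 h): 295·exp(−0.03014·10) = 218.243 mg/L
Dose 7 (385 mg at t=36 h): 385·exp(−0.03014·4) = 341.278 mg/L
C(40) = 80.879 + 104.087 + 53.757 + 23.188 + 117.312 + 218.243 + 341.278 = 938.743 mg/L

938.743 mg/L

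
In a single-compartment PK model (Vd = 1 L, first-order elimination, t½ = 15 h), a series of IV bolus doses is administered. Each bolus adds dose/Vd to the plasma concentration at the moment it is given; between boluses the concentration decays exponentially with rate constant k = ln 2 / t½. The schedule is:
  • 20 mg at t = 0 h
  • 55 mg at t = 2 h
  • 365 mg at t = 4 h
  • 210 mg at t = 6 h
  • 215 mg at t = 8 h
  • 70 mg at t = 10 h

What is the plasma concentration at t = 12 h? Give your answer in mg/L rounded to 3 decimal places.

k = ln 2 / 15 = 0.04621 per h
Dose 1 (20 mg at t=0 h): 20·exp(−0.04621·12) = 11.487 mg/L
Dose 2 (55 mg at t=2 h): 55·exp(−0.04621·10) = 34.648 mg/L
Dose 3 (365 mg at t=4 h): 365·exp(−0.04621·8) = 252.199 mg/L
Dose 4 (210 mg at t=6 h): 210·exp(−0.04621·6) = 159.150 mg/L
Dose 5 (215 mg at t=8 h): 215·exp(−0.04621·4) = 178.716 mg/L
Dose 6 (70 mg at t=10 h): 70·exp(−0.04621·2) = 63.821 mg/L
C(12) = 11.487 + 34.648 + 252.199 + 159.150 + 178.716 + 63.821 = 700.021 mg/L

700.021 mg/L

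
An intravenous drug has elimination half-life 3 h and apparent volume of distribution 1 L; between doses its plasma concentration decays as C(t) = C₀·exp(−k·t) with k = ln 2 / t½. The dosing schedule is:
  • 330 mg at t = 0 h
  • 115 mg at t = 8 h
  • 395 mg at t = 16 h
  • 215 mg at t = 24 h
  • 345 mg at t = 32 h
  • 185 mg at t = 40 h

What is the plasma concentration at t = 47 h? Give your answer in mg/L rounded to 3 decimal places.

k = ln 2 / 3 = 0.23105 per h
Dose 1 (330 mg at t=0 h): 330·exp(−0.23105·47) = 0.006 mg/L
Dose 2 (115 mg at t=8 h): 115·exp(−0.23105·39) = 0.014 mg/L
Dose 3 (395 mg at t=16 h): 395·exp(−0.23105·31) = 0.306 mg/L
Dose 4 (215 mg at t=24 h): 215·exp(−0.23105·23) = 1.058 mg/L
Dose 5 (345 mg at t=32 h): 345·exp(−0.23105·15) = 10.781 mg/L
Dose 6 (185 mg at t=40 h): 185·exp(−0.23105·7) = 36.709 mg/L
C(47) = 0.006 + 0.014 + 0.306 + 1.058 + 10.781 + 36.709 = 48.875 mg/L

48.875 mg/L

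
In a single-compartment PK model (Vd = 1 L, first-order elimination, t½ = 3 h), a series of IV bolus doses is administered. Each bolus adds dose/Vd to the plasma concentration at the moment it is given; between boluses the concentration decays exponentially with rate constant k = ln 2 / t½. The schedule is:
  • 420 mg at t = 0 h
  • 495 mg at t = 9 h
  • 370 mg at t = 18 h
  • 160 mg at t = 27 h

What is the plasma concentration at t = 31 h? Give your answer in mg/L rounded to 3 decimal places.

k = ln 2 / 3 = 0.23105 per h
Dose 1 (420 mg at t=0 h): 420·exp(−0.23105·31) = 0.326 mg/L
Dose 2 (495 mg at t=9 h): 495·exp(−0.23105·22) = 3.069 mg/L
Dose 3 (370 mg at t=18 h): 370·exp(−0.23105·13) = 18.354 mg/L
Dose 4 (160 mg at t=27 h): 160·exp(−0.23105·4) = 63.496 mg/L
C(31) = 0.326 + 3.069 + 18.354 + 63.496 = 85.245 mg/L

85.245 mg/L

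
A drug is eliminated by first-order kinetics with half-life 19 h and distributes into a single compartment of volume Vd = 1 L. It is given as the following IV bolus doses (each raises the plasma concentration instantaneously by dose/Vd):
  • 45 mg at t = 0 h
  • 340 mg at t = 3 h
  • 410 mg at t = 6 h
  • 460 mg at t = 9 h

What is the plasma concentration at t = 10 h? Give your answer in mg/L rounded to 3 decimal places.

k = ln 2 / 19 = 0.03648 per h
Dose 1 (45 mg at t=0 h): 45·exp(−0.03648·10) = 31.245 mg/L
Dose 2 (340 mg at t=3 h): 340·exp(−0.03648·7) = 263.374 mg/L
Dose 3 (410 mg at t=6 h): 410·exp(−0.03648·4) = 354.331 mg/L
Dose 4 (460 mg at t=9 h): 460·exp(−0.03648·1) = 443.521 mg/L
C(10) = 31.245 + 263.374 + 354.331 + 443.521 = 1092.471 mg/L

1092.471 mg/L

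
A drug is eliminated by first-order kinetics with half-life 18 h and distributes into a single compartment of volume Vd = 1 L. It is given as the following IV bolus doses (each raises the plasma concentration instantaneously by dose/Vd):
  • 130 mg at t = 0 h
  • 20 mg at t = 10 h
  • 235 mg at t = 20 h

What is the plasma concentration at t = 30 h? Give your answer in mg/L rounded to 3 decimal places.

210.099 mg/L

k = ln 2 / 18 = 0.03851 per h
Dose 1 (130 mg at t=0 h): 130·exp(−0.03851·30) = 40.947 mg/L
Dose 2 (20 mg at t=10 h): 20·exp(−0.03851·20) = 9.259 mg/L
Dose 3 (235 mg at t=20 h): 235·exp(−0.03851·10) = 159.893 mg/L
C(30) = 40.947 + 9.259 + 159.893 = 210.099 mg/L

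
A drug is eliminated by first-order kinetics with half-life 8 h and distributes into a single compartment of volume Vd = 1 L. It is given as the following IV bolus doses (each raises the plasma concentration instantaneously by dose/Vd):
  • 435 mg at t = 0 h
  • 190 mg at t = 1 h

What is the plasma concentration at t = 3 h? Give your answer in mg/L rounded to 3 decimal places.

495.201 mg/L

k = ln 2 / 8 = 0.08664 per h
Dose 1 (435 mg at t=0 h): 435·exp(−0.08664·3) = 335.431 mg/L
Dose 2 (190 mg at t=1 h): 190·exp(−0.08664·2) = 159.770 mg/L
C(3) = 335.431 + 159.770 = 495.201 mg/L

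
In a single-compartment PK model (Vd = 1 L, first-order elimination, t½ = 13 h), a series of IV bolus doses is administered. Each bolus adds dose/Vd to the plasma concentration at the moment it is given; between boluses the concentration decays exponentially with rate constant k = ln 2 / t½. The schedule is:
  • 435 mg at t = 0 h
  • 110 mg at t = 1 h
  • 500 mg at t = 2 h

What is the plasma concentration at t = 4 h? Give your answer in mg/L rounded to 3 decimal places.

k = ln 2 / 13 = 0.05332 per h
Dose 1 (435 mg at t=0 h): 435·exp(−0.05332·4) = 351.451 mg/L
Dose 2 (110 mg at t=1 h): 110·exp(−0.05332·3) = 93.740 mg/L
Dose 3 (500 mg at t=2 h): 500·exp(−0.05332·2) = 449.425 mg/L
C(4) = 351.451 + 93.740 + 449.425 = 894.616 mg/L

894.616 mg/L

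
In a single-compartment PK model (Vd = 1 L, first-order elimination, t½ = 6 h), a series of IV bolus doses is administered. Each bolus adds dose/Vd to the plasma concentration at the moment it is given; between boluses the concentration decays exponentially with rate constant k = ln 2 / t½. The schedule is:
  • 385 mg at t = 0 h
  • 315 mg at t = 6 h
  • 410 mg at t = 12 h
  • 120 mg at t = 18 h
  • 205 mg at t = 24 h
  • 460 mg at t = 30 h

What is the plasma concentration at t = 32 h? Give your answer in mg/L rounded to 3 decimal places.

536.120 mg/L

k = ln 2 / 6 = 0.11552 per h
Dose 1 (385 mg at t=0 h): 385·exp(−0.11552·32) = 9.549 mg/L
Dose 2 (315 mg at t=6 h): 315·exp(−0.11552·26) = 15.626 mg/L
Dose 3 (410 mg at t=12 h): 410·exp(−0.11552·20) = 40.677 mg/L
Dose 4 (120 mg at t=18 h): 120·exp(−0.11552·14) = 23.811 mg/L
Dose 5 (205 mg at t=24 h): 205·exp(−0.11552·8) = 81.354 mg/L
Dose 6 (460 mg at t=30 h): 460·exp(−0.11552·2) = 365.102 mg/L
C(32) = 9.549 + 15.626 + 40.677 + 23.811 + 81.354 + 365.102 = 536.120 mg/L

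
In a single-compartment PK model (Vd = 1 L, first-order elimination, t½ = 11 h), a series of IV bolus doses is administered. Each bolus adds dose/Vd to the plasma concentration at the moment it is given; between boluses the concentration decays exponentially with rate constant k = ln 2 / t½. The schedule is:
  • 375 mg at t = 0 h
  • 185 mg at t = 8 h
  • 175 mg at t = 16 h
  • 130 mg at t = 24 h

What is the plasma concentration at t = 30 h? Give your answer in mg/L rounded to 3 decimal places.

264.380 mg/L

k = ln 2 / 11 = 0.06301 per h
Dose 1 (375 mg at t=0 h): 375·exp(−0.06301·30) = 56.629 mg/L
Dose 2 (185 mg at t=8 h): 185·exp(−0.06301·22) = 46.250 mg/L
Dose 3 (175 mg at t=16 h): 175·exp(−0.06301·14) = 72.428 mg/L
Dose 4 (130 mg at t=24 h): 130·exp(−0.06301·6) = 89.073 mg/L
C(30) = 56.629 + 46.250 + 72.428 + 89.073 = 264.380 mg/L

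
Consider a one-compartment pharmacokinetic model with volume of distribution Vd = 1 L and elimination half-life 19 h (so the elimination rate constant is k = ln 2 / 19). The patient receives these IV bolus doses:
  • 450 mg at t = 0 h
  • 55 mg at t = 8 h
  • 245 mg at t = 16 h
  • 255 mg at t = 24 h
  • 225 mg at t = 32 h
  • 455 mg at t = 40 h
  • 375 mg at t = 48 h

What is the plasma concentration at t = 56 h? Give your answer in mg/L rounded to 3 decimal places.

831.810 mg/L

k = ln 2 / 19 = 0.03648 per h
Dose 1 (450 mg at t=0 h): 450·exp(−0.03648·56) = 58.340 mg/L
Dose 2 (55 mg at t=8 h): 55·exp(−0.03648·48) = 9.547 mg/L
Dose 3 (245 mg at t=16 h): 245·exp(−0.03648·40) = 56.940 mg/L
Dose 4 (255 mg at t=24 h): 255·exp(−0.03648·32) = 79.349 mg/L
Dose 5 (225 mg at t=32 h): 225·exp(−0.03648·24) = 93.742 mg/L
Dose 6 (455 mg at t=40 h): 455·exp(−0.03648·16) = 253.812 mg/L
Dose 7 (375 mg at t=48 h): 375·exp(−0.03648·8) = 280.080 mg/L
C(56) = 58.340 + 9.547 + 56.940 + 79.349 + 93.742 + 253.812 + 280.080 = 831.810 mg/L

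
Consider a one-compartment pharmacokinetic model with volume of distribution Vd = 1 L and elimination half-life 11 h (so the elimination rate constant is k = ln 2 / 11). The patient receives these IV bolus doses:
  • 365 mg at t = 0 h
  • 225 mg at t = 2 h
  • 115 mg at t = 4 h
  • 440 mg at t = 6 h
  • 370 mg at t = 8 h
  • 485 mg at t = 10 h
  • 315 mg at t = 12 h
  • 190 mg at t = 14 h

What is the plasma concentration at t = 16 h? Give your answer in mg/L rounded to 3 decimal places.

k = ln 2 / 11 = 0.06301 per h
Dose 1 (365 mg at t=0 h): 365·exp(−0.06301·16) = 133.178 mg/L
Dose 2 (225 mg at t=2 h): 225·exp(−0.06301·14) = 93.122 mg/L
Dose 3 (115 mg at t=4 h): 115·exp(−0.06301·12) = 53.989 mg/L
Dose 4 (440 mg at t=6 h): 440·exp(−0.06301·10) = 234.309 mg/L
Dose 5 (370 mg at t=8 h): 370·exp(−0.06301·8) = 223.497 mg/L
Dose 6 (485 mg at t=10 h): 485·exp(−0.06301·6) = 332.310 mg/L
Dose 7 (315 mg at t=12 h): 315·exp(−0.06301·4) = 244.819 mg/L
Dose 8 (190 mg at t=14 h): 190·exp(−0.06301·2) = 167.502 mg/L
C(16) = 133.178 + 93.122 + 53.989 + 234.309 + 223.497 + 332.310 + 244.819 + 167.502 = 1482.725 mg/L

1482.725 mg/L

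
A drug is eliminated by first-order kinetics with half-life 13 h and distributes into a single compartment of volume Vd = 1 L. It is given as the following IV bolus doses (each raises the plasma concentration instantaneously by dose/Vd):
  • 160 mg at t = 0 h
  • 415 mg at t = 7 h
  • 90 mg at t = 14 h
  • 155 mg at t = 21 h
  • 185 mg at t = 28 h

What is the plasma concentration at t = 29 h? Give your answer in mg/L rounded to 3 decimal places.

479.521 mg/L

k = ln 2 / 13 = 0.05332 per h
Dose 1 (160 mg at t=0 h): 160·exp(−0.05332·29) = 34.087 mg/L
Dose 2 (415 mg at t=7 h): 415·exp(−0.05332·22) = 128.414 mg/L
Dose 3 (90 mg at t=14 h): 90·exp(−0.05332·15) = 40.448 mg/L
Dose 4 (155 mg at t=21 h): 155·exp(−0.05332·8) = 101.177 mg/L
Dose 5 (185 mg at t=28 h): 185·exp(−0.05332·1) = 175.394 mg/L
C(29) = 34.087 + 128.414 + 40.448 + 101.177 + 175.394 = 479.521 mg/L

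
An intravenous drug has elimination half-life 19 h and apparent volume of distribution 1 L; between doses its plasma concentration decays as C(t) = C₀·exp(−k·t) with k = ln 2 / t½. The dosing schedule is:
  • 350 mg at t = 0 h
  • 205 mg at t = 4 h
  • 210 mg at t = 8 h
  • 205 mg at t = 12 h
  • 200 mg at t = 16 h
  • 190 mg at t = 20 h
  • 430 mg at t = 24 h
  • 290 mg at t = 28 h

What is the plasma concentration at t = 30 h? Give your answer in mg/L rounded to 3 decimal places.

k = ln 2 / 19 = 0.03648 per h
Dose 1 (350 mg at t=0 h): 350·exp(−0.03648·30) = 117.154 mg/L
Dose 2 (205 mg at t=4 h): 205·exp(−0.03648·26) = 79.400 mg/L
Dose 3 (210 mg at t=8 h): 210·exp(−0.03648·22) = 94.115 mg/L
Dose 4 (205 mg at t=12 h): 205·exp(−0.03648·18) = 106.308 mg/L
Dose 5 (200 mg at t=16 h): 200·exp(−0.03648·14) = 120.010 mg/L
Dose 6 (190 mg at t=20 h): 190·exp(−0.03648·10) = 131.922 mg/L
Dose 7 (430 mg at t=24 h): 430·exp(−0.03648·6) = 345.467 mg/L
Dose 8 (290 mg at t=28 h): 290·exp(−0.03648·2) = 269.594 mg/L
C(30) = 117.154 + 79.400 + 94.115 + 106.308 + 120.010 + 131.922 + 345.467 + 269.594 = 1263.970 mg/L

1263.970 mg/L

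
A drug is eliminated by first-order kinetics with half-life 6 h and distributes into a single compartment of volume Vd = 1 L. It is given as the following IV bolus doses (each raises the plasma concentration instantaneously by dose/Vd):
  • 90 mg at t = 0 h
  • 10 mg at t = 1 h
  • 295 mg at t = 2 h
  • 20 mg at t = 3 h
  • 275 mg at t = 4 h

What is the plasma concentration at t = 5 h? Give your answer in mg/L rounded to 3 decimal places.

k = ln 2 / 6 = 0.11552 per h
Dose 1 (90 mg at t=0 h): 90·exp(−0.11552·5) = 50.511 mg/L
Dose 2 (10 mg at t=1 h): 10·exp(−0.11552·4) = 6.300 mg/L
Dose 3 (295 mg at t=2 h): 295·exp(−0.11552·3) = 208.597 mg/L
Dose 4 (20 mg at t=3 h): 20·exp(−0.11552·2) = 15.874 mg/L
Dose 5 (275 mg at t=4 h): 275·exp(−0.11552·1) = 244.997 mg/L
C(5) = 50.511 + 6.300 + 208.597 + 15.874 + 244.997 = 526.278 mg/L

526.278 mg/L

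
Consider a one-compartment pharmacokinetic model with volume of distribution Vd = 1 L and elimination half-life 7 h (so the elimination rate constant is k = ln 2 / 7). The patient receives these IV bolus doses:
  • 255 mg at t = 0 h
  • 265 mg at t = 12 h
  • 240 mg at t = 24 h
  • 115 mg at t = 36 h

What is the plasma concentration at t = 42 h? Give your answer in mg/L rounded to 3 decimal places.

k = ln 2 / 7 = 0.09902 per h
Dose 1 (255 mg at t=0 h): 255·exp(−0.09902·42) = 3.984 mg/L
Dose 2 (265 mg at t=12 h): 265·exp(−0.09902·30) = 13.587 mg/L
Dose 3 (240 mg at t=24 h): 240·exp(−0.09902·18) = 40.377 mg/L
Dose 4 (115 mg at t=36 h): 115·exp(−0.09902·6) = 63.485 mg/L
C(42) = 3.984 + 13.587 + 40.377 + 63.485 = 121.433 mg/L

121.433 mg/L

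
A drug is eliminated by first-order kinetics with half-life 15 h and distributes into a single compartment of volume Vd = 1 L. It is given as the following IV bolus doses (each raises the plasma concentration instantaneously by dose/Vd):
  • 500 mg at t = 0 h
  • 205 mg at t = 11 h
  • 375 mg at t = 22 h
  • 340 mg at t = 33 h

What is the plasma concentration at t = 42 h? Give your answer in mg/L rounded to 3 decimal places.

k = ln 2 / 15 = 0.04621 per h
Dose 1 (500 mg at t=0 h): 500·exp(−0.04621·42) = 71.794 mg/L
Dose 2 (205 mg at t=11 h): 205·exp(−0.04621·31) = 48.936 mg/L
Dose 3 (375 mg at t=22 h): 375·exp(−0.04621·20) = 148.819 mg/L
Dose 4 (340 mg at t=33 h): 340·exp(−0.04621·9) = 224.316 mg/L
C(42) = 71.794 + 48.936 + 148.819 + 224.316 = 493.864 mg/L

493.864 mg/L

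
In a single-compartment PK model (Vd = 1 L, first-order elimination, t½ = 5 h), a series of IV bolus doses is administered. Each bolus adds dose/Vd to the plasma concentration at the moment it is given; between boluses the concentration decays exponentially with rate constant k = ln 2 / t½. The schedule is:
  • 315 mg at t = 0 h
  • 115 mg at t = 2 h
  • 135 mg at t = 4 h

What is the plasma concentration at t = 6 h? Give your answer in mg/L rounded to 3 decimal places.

k = ln 2 / 5 = 0.13863 per h
Dose 1 (315 mg at t=0 h): 315·exp(−0.13863·6) = 137.112 mg/L
Dose 2 (115 mg at t=2 h): 115·exp(−0.13863·4) = 66.050 mg/L
Dose 3 (135 mg at t=4 h): 135·exp(−0.13863·2) = 102.311 mg/L
C(6) = 137.112 + 66.050 + 102.311 = 305.473 mg/L

305.473 mg/L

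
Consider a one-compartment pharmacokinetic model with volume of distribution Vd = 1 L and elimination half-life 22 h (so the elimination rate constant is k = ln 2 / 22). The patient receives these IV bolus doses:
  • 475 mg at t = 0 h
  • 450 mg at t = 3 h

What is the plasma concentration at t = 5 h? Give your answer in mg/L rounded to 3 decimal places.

k = ln 2 / 22 = 0.03151 per h
Dose 1 (475 mg at t=0 h): 475·exp(−0.03151·5) = 405.768 mg/L
Dose 2 (450 mg at t=3 h): 450·exp(−0.03151·2) = 422.519 mg/L
C(5) = 405.768 + 422.519 = 828.287 mg/L

828.287 mg/L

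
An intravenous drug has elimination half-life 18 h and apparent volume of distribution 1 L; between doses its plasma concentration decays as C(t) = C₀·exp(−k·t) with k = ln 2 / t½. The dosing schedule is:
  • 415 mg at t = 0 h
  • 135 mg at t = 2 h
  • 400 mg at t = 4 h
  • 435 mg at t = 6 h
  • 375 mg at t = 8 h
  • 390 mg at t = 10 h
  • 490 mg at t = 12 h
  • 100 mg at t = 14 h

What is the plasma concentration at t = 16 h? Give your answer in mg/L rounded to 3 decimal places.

k = ln 2 / 18 = 0.03851 per h
Dose 1 (415 mg at t=0 h): 415·exp(−0.03851·16) = 224.112 mg/L
Dose 2 (135 mg at t=2 h): 135·exp(−0.03851·14) = 78.741 mg/L
Dose 3 (400 mg at t=4 h): 400·exp(−0.03851·12) = 251.984 mg/L
Dose 4 (435 mg at t=6 h): 435·exp(−0.03851·10) = 295.972 mg/L
Dose 5 (375 mg at t=8 h): 375·exp(−0.03851·8) = 275.575 mg/L
Dose 6 (390 mg at t=10 h): 390·exp(−0.03851·6) = 309.543 mg/L
Dose 7 (490 mg at t=12 h): 490·exp(−0.03851·4) = 420.050 mg/L
Dose 8 (100 mg at t=14 h): 100·exp(−0.03851·2) = 92.587 mg/L
C(16) = 224.112 + 78.741 + 251.984 + 295.972 + 275.575 + 309.543 + 420.050 + 92.587 = 1948.565 mg/L

1948.565 mg/L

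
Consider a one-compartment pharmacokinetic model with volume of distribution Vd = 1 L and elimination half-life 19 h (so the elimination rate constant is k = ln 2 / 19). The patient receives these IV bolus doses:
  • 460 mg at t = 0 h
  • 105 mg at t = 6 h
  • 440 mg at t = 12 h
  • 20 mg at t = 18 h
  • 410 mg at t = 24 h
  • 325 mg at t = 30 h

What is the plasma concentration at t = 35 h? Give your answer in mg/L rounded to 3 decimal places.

k = ln 2 / 19 = 0.03648 per h
Dose 1 (460 mg at t=0 h): 460·exp(−0.03648·35) = 128.301 mg/L
Dose 2 (105 mg at t=6 h): 105·exp(−0.03648·29) = 36.452 mg/L
Dose 3 (440 mg at t=12 h): 440·exp(−0.03648·23) = 190.129 mg/L
Dose 4 (20 mg at t=18 h): 20·exp(−0.03648·17) = 10.757 mg/L
Dose 5 (410 mg at t=24 h): 410·exp(−0.03648·11) = 274.475 mg/L
Dose 6 (325 mg at t=30 h): 325·exp(−0.03648·5) = 270.810 mg/L
C(35) = 128.301 + 36.452 + 190.129 + 10.757 + 274.475 + 270.810 = 910.924 mg/L

910.924 mg/L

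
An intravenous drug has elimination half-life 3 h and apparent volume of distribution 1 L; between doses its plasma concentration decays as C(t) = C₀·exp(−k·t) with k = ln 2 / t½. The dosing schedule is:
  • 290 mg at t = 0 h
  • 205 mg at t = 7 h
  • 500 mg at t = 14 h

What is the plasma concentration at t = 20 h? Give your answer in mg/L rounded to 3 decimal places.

138.024 mg/L

k = ln 2 / 3 = 0.23105 per h
Dose 1 (290 mg at t=0 h): 290·exp(−0.23105·20) = 2.855 mg/L
Dose 2 (205 mg at t=7 h): 205·exp(−0.23105·13) = 10.169 mg/L
Dose 3 (500 mg at t=14 h): 500·exp(−0.23105·6) = 125.000 mg/L
C(20) = 2.855 + 10.169 + 125.000 = 138.024 mg/L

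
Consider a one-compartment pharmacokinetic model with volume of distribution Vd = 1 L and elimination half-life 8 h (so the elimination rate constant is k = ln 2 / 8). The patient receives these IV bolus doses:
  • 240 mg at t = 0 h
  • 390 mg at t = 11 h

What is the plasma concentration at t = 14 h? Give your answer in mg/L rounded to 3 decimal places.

372.084 mg/L

k = ln 2 / 8 = 0.08664 per h
Dose 1 (240 mg at t=0 h): 240·exp(−0.08664·14) = 71.352 mg/L
Dose 2 (390 mg at t=11 h): 390·exp(−0.08664·3) = 300.731 mg/L
C(14) = 71.352 + 300.731 = 372.084 mg/L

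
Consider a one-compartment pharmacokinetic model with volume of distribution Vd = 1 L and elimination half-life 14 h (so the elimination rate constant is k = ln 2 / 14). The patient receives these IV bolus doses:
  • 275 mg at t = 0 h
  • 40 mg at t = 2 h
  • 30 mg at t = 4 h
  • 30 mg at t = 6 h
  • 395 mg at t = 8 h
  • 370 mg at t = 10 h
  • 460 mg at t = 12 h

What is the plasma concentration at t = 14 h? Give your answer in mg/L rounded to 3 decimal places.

k = ln 2 / 14 = 0.04951 per h
Dose 1 (275 mg at t=0 h): 275·exp(−0.04951·14) = 137.500 mg/L
Dose 2 (40 mg at t=2 h): 40·exp(−0.04951·12) = 22.082 mg/L
Dose 3 (30 mg at t=4 h): 30·exp(−0.04951·10) = 18.285 mg/L
Dose 4 (30 mg at t=6 h): 30·exp(−0.04951·8) = 20.189 mg/L
Dose 5 (395 mg at t=8 h): 395·exp(−0.04951·6) = 293.484 mg/L
Dose 6 (370 mg at t=10 h): 370·exp(−0.04951·4) = 303.524 mg/L
Dose 7 (460 mg at t=12 h): 460·exp(−0.04951·2) = 416.633 mg/L
C(14) = 137.500 + 22.082 + 18.285 + 20.189 + 293.484 + 303.524 + 416.633 = 1211.696 mg/L

1211.696 mg/L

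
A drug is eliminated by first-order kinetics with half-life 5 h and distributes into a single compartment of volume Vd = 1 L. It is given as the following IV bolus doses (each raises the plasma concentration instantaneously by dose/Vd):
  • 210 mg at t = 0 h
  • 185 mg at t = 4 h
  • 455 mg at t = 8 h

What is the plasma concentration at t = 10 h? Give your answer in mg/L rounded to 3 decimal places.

477.851 mg/L

k = ln 2 / 5 = 0.13863 per h
Dose 1 (210 mg at t=0 h): 210·exp(−0.13863·10) = 52.500 mg/L
Dose 2 (185 mg at t=4 h): 185·exp(−0.13863·6) = 80.526 mg/L
Dose 3 (455 mg at t=8 h): 455·exp(−0.13863·2) = 344.826 mg/L
C(10) = 52.500 + 80.526 + 344.826 = 477.851 mg/L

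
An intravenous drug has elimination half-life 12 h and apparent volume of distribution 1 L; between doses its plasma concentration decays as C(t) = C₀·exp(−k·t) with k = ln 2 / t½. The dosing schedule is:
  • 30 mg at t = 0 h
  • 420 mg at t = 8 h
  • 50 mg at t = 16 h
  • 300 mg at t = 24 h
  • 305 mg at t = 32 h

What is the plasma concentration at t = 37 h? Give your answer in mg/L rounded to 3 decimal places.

467.139 mg/L

k = ln 2 / 12 = 0.05776 per h
Dose 1 (30 mg at t=0 h): 30·exp(−0.05776·37) = 3.540 mg/L
Dose 2 (420 mg at t=8 h): 420·exp(−0.05776·29) = 78.661 mg/L
Dose 3 (50 mg at t=16 h): 50·exp(−0.05776·21) = 14.865 mg/L
Dose 4 (300 mg at t=24 h): 300·exp(−0.05776·13) = 141.581 mg/L
Dose 5 (305 mg at t=32 h): 305·exp(−0.05776·5) = 228.492 mg/L
C(37) = 3.540 + 78.661 + 14.865 + 141.581 + 228.492 = 467.139 mg/L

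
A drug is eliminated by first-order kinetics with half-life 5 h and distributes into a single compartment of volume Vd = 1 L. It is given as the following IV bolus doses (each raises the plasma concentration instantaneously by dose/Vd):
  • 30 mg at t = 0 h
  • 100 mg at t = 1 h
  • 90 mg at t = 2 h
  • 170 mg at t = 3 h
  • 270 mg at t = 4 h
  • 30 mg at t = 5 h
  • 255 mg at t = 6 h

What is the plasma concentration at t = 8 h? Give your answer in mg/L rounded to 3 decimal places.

k = ln 2 / 5 = 0.13863 per h
Dose 1 (30 mg at t=0 h): 30·exp(−0.13863·8) = 9.896 mg/L
Dose 2 (100 mg at t=1 h): 100·exp(−0.13863·7) = 37.893 mg/L
Dose 3 (90 mg at t=2 h): 90·exp(−0.13863·6) = 39.175 mg/L
Dose 4 (170 mg at t=3 h): 170·exp(−0.13863·5) = 85.000 mg/L
Dose 5 (270 mg at t=4 h): 270·exp(−0.13863·4) = 155.074 mg/L
Dose 6 (30 mg at t=5 h): 30·exp(−0.13863·3) = 19.793 mg/L
Dose 7 (255 mg at t=6 h): 255·exp(−0.13863·2) = 193.254 mg/L
C(8) = 9.896 + 37.893 + 39.175 + 85.000 + 155.074 + 19.793 + 193.254 = 540.085 mg/L

540.085 mg/L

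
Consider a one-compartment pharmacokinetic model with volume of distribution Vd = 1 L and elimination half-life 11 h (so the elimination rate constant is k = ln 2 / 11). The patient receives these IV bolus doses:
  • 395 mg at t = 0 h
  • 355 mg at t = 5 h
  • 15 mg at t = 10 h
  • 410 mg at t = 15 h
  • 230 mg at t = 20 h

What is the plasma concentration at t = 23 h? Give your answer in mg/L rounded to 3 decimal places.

651.564 mg/L

k = ln 2 / 11 = 0.06301 per h
Dose 1 (395 mg at t=0 h): 395·exp(−0.06301·23) = 92.719 mg/L
Dose 2 (355 mg at t=5 h): 355·exp(−0.06301·18) = 114.192 mg/L
Dose 3 (15 mg at t=10 h): 15·exp(−0.06301·13) = 6.612 mg/L
Dose 4 (410 mg at t=15 h): 410·exp(−0.06301·8) = 247.658 mg/L
Dose 5 (230 mg at t=20 h): 230·exp(−0.06301·3) = 190.383 mg/L
C(23) = 92.719 + 114.192 + 6.612 + 247.658 + 190.383 = 651.564 mg/L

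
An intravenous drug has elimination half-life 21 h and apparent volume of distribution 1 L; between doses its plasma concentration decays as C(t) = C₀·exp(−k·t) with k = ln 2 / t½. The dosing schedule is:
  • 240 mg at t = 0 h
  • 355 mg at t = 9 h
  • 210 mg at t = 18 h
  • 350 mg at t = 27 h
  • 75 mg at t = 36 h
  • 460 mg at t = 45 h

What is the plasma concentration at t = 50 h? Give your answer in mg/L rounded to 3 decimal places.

811.920 mg/L

k = ln 2 / 21 = 0.03301 per h
Dose 1 (240 mg at t=0 h): 240·exp(−0.03301·50) = 46.076 mg/L
Dose 2 (355 mg at t=9 h): 355·exp(−0.03301·41) = 91.728 mg/L
Dose 3 (210 mg at t=18 h): 210·exp(−0.03301·32) = 73.031 mg/L
Dose 4 (350 mg at t=27 h): 350·exp(−0.03301·23) = 163.821 mg/L
Dose 5 (75 mg at t=36 h): 75·exp(−0.03301·14) = 47.247 mg/L
Dose 6 (460 mg at t=45 h): 460·exp(−0.03301·5) = 390.017 mg/L
C(50) = 46.076 + 91.728 + 73.031 + 163.821 + 47.247 + 390.017 = 811.920 mg/L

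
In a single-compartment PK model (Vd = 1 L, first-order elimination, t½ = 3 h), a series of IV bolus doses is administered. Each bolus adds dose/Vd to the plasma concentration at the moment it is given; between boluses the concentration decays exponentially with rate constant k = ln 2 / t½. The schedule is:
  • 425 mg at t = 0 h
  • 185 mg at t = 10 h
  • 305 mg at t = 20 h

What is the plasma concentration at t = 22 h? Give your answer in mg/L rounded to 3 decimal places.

206.336 mg/L

k = ln 2 / 3 = 0.23105 per h
Dose 1 (425 mg at t=0 h): 425·exp(−0.23105·22) = 2.635 mg/L
Dose 2 (185 mg at t=10 h): 185·exp(−0.23105·12) = 11.562 mg/L
Dose 3 (305 mg at t=20 h): 305·exp(−0.23105·2) = 192.138 mg/L
C(22) = 2.635 + 11.562 + 192.138 = 206.336 mg/L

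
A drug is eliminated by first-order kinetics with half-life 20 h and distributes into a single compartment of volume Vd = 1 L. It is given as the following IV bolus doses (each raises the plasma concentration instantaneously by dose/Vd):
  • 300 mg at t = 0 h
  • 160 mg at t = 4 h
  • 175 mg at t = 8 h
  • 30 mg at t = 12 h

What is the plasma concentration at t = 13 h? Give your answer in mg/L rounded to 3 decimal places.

484.446 mg/L

k = ln 2 / 20 = 0.03466 per h
Dose 1 (300 mg at t=0 h): 300·exp(−0.03466·13) = 191.184 mg/L
Dose 2 (160 mg at t=4 h): 160·exp(−0.03466·9) = 117.127 mg/L
Dose 3 (175 mg at t=8 h): 175·exp(−0.03466·5) = 147.157 mg/L
Dose 4 (30 mg at t=12 h): 30·exp(−0.03466·1) = 28.978 mg/L
C(13) = 191.184 + 117.127 + 147.157 + 28.978 = 484.446 mg/L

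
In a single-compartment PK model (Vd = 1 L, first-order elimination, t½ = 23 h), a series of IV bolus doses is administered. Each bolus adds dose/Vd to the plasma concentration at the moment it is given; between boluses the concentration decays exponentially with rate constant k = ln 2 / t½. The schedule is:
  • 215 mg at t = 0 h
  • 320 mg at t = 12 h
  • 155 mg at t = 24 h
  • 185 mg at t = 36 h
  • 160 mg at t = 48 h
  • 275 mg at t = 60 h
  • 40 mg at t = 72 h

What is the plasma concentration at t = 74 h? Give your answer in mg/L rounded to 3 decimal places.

k = ln 2 / 23 = 0.03014 per h
Dose 1 (215 mg at t=0 h): 215·exp(−0.03014·74) = 23.116 mg/L
Dose 2 (320 mg at t=12 h): 320·exp(−0.03014·62) = 49.394 mg/L
Dose 3 (155 mg at t=24 h): 155·exp(−0.03014·50) = 34.349 mg/L
Dose 4 (185 mg at t=36 h): 185·exp(−0.03014·38) = 58.860 mg/L
Dose 5 (160 mg at t=48 h): 160·exp(−0.03014·26) = 73.084 mg/L
Dose 6 (275 mg at t=60 h): 275·exp(−0.03014·14) = 180.342 mg/L
Dose 7 (40 mg at t=72 h): 40·exp(−0.03014·2) = 37.660 mg/L
C(74) = 23.116 + 49.394 + 34.349 + 58.860 + 73.084 + 180.342 + 37.660 = 456.806 mg/L

456.806 mg/L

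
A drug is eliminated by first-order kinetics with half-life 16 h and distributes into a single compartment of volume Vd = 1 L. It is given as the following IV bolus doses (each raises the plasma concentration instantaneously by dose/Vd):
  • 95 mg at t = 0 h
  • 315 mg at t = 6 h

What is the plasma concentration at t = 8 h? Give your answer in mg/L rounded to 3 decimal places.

356.031 mg/L

k = ln 2 / 16 = 0.04332 per h
Dose 1 (95 mg at t=0 h): 95·exp(−0.04332·8) = 67.175 mg/L
Dose 2 (315 mg at t=6 h): 315·exp(−0.04332·2) = 288.856 mg/L
C(8) = 67.175 + 288.856 = 356.031 mg/L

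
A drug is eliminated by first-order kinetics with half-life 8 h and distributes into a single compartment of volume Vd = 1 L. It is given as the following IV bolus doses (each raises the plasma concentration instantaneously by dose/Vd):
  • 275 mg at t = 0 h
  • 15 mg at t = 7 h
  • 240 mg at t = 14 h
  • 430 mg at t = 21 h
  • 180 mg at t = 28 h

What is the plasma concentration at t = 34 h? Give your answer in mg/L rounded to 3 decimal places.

304.764 mg/L

k = ln 2 / 8 = 0.08664 per h
Dose 1 (275 mg at t=0 h): 275·exp(−0.08664·34) = 14.453 mg/L
Dose 2 (15 mg at t=7 h): 15·exp(−0.08664·27) = 1.446 mg/L
Dose 3 (240 mg at t=14 h): 240·exp(−0.08664·20) = 42.426 mg/L
Dose 4 (430 mg at t=21 h): 430·exp(−0.08664·13) = 139.410 mg/L
Dose 5 (180 mg at t=28 h): 180·exp(−0.08664·6) = 107.029 mg/L
C(34) = 14.453 + 1.446 + 42.426 + 139.410 + 107.029 = 304.764 mg/L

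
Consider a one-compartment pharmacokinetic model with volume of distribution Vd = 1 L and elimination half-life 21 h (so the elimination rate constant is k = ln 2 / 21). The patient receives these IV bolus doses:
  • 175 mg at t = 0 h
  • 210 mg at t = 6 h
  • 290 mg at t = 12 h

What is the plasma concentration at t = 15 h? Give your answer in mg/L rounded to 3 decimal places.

k = ln 2 / 21 = 0.03301 per h
Dose 1 (175 mg at t=0 h): 175·exp(−0.03301·15) = 106.664 mg/L
Dose 2 (210 mg at t=6 h): 210·exp(−0.03301·9) = 156.029 mg/L
Dose 3 (290 mg at t=12 h): 290·exp(−0.03301·3) = 262.660 mg/L
C(15) = 106.664 + 156.029 + 262.660 = 525.353 mg/L

525.353 mg/L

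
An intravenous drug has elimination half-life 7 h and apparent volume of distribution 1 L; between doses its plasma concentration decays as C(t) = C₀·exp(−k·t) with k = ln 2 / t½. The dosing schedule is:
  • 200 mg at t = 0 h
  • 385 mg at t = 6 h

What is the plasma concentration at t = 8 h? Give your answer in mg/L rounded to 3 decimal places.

406.401 mg/L

k = ln 2 / 7 = 0.09902 per h
Dose 1 (200 mg at t=0 h): 200·exp(−0.09902·8) = 90.572 mg/L
Dose 2 (385 mg at t=6 h): 385·exp(−0.09902·2) = 315.829 mg/L
C(8) = 90.572 + 315.829 = 406.401 mg/L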